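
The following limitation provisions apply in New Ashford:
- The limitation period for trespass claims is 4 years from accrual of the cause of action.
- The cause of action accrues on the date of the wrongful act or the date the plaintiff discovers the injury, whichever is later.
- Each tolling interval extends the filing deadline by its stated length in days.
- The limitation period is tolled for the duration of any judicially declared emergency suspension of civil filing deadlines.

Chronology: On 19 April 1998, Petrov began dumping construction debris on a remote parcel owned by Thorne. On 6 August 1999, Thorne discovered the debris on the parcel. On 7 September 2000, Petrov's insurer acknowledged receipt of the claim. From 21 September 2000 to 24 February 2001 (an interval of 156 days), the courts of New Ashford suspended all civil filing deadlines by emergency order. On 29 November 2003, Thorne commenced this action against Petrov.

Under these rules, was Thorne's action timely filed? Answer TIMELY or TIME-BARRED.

The claim accrued on 6 August 1999 — the later of the 19 April 1998 act and the 6 August 1999 discovery.
Adding the 4 years base period to 6 August 1999 gives a deadline of 6 August 2003, before any tolling.
Because the emergency suspension of filing deadlines ran from 21 September 2000 to 24 February 2001, the deadline is extended by 156 days to 9 January 2004.
Nothing else in the chronology tolls or restarts the period.
Thorne filed on 29 November 2003, before the 9 January 2004 deadline, so the action is timely.

TIMELY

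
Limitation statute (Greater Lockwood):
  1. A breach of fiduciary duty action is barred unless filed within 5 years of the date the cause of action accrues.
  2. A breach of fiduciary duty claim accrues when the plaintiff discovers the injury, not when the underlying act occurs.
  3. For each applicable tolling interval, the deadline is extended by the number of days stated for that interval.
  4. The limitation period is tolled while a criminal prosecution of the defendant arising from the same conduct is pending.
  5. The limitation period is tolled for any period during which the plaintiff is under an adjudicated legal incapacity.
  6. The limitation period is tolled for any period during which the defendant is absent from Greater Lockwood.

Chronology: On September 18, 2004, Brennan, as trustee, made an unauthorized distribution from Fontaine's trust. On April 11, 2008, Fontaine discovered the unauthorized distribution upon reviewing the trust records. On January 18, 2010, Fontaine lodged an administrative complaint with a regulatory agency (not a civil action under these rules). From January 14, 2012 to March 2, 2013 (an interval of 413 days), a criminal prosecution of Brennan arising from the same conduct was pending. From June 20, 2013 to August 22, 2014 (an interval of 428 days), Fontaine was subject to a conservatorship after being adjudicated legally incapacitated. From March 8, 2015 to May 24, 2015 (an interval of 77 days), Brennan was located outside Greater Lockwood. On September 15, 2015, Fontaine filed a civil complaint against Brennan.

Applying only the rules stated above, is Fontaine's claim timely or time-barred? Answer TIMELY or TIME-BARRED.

TIMELY

Accrual is tied to discovery, so the period began on April 11, 2008 rather than on September 18, 2004 when the act occurred.
Adding the 5 years base period to April 11, 2008 gives a deadline of April 11, 2013, before any tolling.
Because the pending criminal prosecution ran from January 14, 2012 to March 2, 2013, the deadline is extended by 413 days to May 29, 2014.
The period was tolled for 428 days by the plaintiff's legal incapacity (June 20, 2013 to August 22, 2014), pushing the deadline to July 31, 2015.
Because the defendant's absence from the jurisdiction ran from March 8, 2015 to May 24, 2015, the deadline is extended by 77 days to October 16, 2015.
The other events in the timeline have no effect on the limitation period under the stated rules.
The September 15, 2015 filing precedes the October 16, 2015 deadline; the claim is timely.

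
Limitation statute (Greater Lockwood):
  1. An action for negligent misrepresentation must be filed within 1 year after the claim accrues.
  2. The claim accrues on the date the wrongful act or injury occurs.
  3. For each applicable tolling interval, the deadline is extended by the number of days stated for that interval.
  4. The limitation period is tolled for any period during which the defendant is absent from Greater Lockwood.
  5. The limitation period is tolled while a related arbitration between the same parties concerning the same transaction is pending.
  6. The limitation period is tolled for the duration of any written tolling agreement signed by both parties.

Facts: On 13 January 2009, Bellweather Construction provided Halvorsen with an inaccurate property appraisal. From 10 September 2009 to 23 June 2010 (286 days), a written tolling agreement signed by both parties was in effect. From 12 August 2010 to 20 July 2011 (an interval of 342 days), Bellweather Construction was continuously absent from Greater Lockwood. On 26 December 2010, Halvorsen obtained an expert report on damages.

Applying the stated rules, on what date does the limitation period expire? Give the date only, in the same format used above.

3 October 2011

The limitation period began to run on 13 January 2009.
1 year from 13 January 2009 is 13 January 2010.
Because the written tolling agreement ran from 10 September 2009 to 23 June 2010, the deadline is extended by 286 days to 26 October 2010.
The period was tolled for 342 days by the defendant's absence from the jurisdiction (12 August 2010 to 20 July 2011), pushing the deadline to 3 October 2011.
None of the other events listed affects the running of the period under the stated rules.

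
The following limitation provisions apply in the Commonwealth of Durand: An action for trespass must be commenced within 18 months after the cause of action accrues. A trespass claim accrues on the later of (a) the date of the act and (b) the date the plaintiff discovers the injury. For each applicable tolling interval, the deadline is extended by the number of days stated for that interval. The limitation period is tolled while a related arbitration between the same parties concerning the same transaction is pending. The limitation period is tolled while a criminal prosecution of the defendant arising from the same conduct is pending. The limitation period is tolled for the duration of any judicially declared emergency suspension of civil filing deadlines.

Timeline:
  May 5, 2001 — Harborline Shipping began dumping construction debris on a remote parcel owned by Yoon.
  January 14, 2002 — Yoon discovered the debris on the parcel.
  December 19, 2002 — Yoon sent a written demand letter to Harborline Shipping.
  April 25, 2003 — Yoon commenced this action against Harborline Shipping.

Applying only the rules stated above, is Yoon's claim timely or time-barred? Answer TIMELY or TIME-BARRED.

TIMELY

The claim accrued on January 14, 2002 — the later of the May 5, 2001 act and the January 14, 2002 discovery.
The untolled deadline — 18 months after January 14, 2002 — is July 14, 2003.
The other events in the timeline have no effect on the limitation period under the stated rules.
Yoon filed on April 25, 2003, before the July 14, 2003 deadline, so the action is timely.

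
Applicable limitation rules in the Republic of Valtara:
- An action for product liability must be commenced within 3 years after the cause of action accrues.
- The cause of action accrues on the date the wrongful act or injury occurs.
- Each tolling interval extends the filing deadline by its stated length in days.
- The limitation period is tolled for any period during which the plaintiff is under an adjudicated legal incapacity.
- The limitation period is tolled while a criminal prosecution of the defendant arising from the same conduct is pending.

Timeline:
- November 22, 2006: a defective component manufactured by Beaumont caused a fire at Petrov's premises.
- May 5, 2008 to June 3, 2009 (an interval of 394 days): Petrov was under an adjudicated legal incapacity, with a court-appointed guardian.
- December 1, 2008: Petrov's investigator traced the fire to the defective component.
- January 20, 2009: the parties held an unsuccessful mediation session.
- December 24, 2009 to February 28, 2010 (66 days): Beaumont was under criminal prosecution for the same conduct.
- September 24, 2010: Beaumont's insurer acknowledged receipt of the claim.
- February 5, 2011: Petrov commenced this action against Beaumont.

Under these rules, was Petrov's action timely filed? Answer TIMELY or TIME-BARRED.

TIMELY

Because the rule ties accrual to occurrence, the claim accrued on November 22, 2006, not on the December 1, 2008 discovery date.
3 years from November 22, 2006 is November 22, 2009.
Because the plaintiff's legal incapacity ran from May 5, 2008 to June 3, 2009, the deadline is extended by 394 days to December 21, 2010.
Because the pending criminal prosecution ran from December 24, 2009 to February 28, 2010, the deadline is extended by 66 days to February 25, 2011.
None of the other events listed affects the running of the period under the stated rules.
Petrov filed on February 5, 2011, before the February 25, 2011 deadline, so the action is timely.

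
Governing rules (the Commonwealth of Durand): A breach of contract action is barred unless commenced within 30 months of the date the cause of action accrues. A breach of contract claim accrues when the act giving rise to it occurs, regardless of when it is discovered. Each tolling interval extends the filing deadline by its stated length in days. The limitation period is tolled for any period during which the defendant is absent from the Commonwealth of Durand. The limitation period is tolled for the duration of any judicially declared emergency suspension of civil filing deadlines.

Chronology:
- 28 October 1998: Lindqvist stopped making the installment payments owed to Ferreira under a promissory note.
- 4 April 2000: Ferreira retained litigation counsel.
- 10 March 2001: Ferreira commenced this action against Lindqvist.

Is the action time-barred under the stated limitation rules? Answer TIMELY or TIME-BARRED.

The cause of action accrued on 28 October 1998, the date of the act.
30 months from 28 October 1998 is 28 April 2001.
The other events in the timeline have no effect on the limitation period under the stated rules.
Ferreira filed on 10 March 2001, before the 28 April 2001 deadline, so the action is timely.

TIMELY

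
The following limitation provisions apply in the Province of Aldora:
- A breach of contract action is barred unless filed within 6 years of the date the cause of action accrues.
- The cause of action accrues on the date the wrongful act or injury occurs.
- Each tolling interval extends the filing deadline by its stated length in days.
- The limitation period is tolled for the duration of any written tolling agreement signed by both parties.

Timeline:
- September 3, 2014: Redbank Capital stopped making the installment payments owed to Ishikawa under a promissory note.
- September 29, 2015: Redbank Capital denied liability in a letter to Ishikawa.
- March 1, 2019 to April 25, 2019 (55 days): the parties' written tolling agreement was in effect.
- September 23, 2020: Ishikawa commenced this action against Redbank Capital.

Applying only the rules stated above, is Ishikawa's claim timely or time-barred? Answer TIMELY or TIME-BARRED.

The limitation period began to run on September 3, 2014.
6 years from September 3, 2014 is September 3, 2020.
The written tolling agreement from March 1, 2019 to April 25, 2019 tolled the period for 55 days, extending the deadline to October 28, 2020.
The other events in the timeline have no effect on the limitation period under the stated rules.
Filing on September 23, 2020 beat the October 28, 2020 deadline — the action is timely.

TIMELY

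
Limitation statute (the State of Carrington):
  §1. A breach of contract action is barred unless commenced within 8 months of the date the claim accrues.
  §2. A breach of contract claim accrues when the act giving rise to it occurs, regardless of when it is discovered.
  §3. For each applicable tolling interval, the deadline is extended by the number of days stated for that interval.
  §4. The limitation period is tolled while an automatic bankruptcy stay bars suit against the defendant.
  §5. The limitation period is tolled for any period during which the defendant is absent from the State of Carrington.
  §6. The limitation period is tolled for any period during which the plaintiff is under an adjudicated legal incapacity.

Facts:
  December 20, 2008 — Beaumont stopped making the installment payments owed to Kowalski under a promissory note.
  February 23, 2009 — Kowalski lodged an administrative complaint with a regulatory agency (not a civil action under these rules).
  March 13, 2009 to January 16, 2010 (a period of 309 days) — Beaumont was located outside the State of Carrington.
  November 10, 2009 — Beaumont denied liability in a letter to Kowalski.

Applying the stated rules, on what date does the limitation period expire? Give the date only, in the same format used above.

June 25, 2010

The claim accrued on December 20, 2008, the date of the act.
8 months from December 20, 2008 is August 20, 2009.
The period was tolled for 309 days by the defendant's absence from the jurisdiction (March 13, 2009 to January 16, 2010), pushing the deadline to June 25, 2010.
None of the other events listed affects the running of the period under the stated rules.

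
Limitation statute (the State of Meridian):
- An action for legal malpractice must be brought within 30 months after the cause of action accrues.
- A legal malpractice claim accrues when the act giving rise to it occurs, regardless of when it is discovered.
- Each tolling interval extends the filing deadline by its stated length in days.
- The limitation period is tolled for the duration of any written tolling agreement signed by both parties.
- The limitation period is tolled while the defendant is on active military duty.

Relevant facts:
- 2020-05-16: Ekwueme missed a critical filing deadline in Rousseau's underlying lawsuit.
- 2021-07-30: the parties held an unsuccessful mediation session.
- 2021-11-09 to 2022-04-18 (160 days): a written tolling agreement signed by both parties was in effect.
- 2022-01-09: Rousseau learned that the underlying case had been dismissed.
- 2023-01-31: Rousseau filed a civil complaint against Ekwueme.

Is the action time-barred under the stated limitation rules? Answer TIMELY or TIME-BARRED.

TIMELY

The claim accrued on 2020-05-16, when the wrongful act occurred; under the stated occurrence rule the 2022-01-09 discovery does not delay accrual.
30 months from 2020-05-16 is 2022-11-16.
Because the written tolling agreement ran from 2021-11-09 to 2022-04-18, the deadline is extended by 160 days to 2023-04-25.
Nothing else in the chronology tolls or restarts the period.
The 2023-01-31 filing precedes the 2023-04-25 deadline; the claim is timely.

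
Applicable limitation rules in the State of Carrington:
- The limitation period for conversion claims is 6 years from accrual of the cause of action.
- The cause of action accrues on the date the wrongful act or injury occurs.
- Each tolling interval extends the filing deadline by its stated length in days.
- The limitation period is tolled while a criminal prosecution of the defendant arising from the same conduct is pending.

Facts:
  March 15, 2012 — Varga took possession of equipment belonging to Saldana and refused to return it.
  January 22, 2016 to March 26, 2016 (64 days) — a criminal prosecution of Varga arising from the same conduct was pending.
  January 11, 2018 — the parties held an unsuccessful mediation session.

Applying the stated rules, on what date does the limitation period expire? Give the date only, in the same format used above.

The limitation period began to run on March 15, 2012.
Adding the 6 years base period to March 15, 2012 gives a deadline of March 15, 2018, before any tolling.
The period was tolled for 64 days by the pending criminal prosecution (January 22, 2016 to March 26, 2016), pushing the deadline to May 18, 2018.
The other events in the timeline have no effect on the limitation period under the stated rules.

May 18, 2018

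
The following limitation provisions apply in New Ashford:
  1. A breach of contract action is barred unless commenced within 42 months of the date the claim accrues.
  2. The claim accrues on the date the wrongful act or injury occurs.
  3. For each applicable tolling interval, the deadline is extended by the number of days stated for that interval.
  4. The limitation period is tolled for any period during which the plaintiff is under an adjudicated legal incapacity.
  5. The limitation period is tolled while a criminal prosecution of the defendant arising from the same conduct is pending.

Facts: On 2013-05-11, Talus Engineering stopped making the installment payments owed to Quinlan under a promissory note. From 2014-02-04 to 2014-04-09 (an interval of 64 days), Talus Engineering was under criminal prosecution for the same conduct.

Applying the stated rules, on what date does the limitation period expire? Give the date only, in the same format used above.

The limitation period began to run on 2013-05-11.
Adding the 42 months base period to 2013-05-11 gives a deadline of 2016-11-11, before any tolling.
The period was tolled for 64 days by the pending criminal prosecution (2014-02-04 to 2014-04-09), pushing the deadline to 2017-01-14.

2017-01-14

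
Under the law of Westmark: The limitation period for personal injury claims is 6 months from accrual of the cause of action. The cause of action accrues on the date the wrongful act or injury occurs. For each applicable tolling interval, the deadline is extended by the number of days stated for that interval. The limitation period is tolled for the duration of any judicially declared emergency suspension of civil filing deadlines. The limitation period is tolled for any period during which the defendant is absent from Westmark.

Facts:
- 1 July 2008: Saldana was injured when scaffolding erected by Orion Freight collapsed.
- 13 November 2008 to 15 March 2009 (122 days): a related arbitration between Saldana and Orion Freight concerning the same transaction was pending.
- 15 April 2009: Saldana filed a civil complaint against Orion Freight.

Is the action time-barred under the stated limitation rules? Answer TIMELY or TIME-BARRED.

The claim accrued on 1 July 2008, when the wrongful act occurred.
6 months from 1 July 2008 is 1 January 2009.
Although a pending arbitration ran from 13 November 2008 to 15 March 2009, the stated rules do not make that a tolling event, so it is disregarded.
Filing on 15 April 2009 missed the 1 January 2009 deadline — the action is time-barred.

TIME-BARRED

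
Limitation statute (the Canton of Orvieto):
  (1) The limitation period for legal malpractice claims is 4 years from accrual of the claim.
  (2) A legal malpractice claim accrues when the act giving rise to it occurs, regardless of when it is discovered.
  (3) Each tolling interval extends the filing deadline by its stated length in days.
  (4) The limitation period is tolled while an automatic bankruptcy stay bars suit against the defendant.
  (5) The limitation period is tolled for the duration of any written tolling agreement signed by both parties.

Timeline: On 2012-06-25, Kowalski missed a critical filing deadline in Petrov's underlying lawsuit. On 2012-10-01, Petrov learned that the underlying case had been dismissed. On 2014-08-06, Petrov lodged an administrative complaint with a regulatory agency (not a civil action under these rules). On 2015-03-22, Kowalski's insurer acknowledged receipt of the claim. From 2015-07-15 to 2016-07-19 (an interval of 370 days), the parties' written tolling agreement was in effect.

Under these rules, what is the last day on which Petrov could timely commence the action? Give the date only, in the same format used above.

The claim accrued on 2012-06-25, when the wrongful act occurred; under the stated occurrence rule the 2012-10-01 discovery does not delay accrual.
Adding the 4 years base period to 2012-06-25 gives a deadline of 2016-06-25, before any tolling.
Because the written tolling agreement ran from 2015-07-15 to 2016-07-19, the deadline is extended by 370 days to 2017-06-30.
None of the other events listed affects the running of the period under the stated rules.

2017-06-30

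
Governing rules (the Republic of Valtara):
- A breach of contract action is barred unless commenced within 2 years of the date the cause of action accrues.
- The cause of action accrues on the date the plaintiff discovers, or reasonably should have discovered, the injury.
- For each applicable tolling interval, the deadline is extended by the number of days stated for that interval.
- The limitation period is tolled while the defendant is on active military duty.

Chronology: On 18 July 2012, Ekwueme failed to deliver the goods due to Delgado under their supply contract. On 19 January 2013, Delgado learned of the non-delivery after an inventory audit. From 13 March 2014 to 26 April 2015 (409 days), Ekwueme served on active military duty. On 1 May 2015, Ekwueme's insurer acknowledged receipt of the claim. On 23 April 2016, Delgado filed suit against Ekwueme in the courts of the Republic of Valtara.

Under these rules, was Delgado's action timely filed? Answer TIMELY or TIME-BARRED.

Accrual is tied to discovery, so the period began on 19 January 2013 rather than on 18 July 2012 when the act occurred.
2 years from 19 January 2013 is 19 January 2015.
The defendant's active military service from 13 March 2014 to 26 April 2015 tolled the period for 409 days, extending the deadline to 3 March 2016.
Nothing else in the chronology tolls or restarts the period.
Filing on 23 April 2016 missed the 3 March 2016 deadline — the action is time-barred.

TIME-BARRED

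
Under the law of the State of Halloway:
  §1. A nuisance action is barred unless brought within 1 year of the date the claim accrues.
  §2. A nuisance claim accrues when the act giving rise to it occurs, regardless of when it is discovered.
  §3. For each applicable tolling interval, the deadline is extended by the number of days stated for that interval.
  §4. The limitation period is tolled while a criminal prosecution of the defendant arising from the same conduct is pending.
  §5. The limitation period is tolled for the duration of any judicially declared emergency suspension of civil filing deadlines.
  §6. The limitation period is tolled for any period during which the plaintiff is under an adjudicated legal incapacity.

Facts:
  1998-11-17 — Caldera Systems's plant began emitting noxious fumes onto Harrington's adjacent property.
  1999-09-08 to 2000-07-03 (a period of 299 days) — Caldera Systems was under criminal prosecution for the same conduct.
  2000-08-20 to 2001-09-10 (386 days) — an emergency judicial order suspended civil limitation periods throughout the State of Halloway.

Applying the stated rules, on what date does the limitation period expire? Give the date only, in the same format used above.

The claim accrued on 1998-11-17, when the wrongful act occurred.
Adding the 1 year base period to 1998-11-17 gives a deadline of 1999-11-17, before any tolling.
The period was tolled for 299 days by the pending criminal prosecution (1999-09-08 to 2000-07-03), pushing the deadline to 2000-09-11.
Because the emergency suspension of filing deadlines ran from 2000-08-20 to 2001-09-10, the deadline is extended by 386 days to 2001-10-02.

2001-10-02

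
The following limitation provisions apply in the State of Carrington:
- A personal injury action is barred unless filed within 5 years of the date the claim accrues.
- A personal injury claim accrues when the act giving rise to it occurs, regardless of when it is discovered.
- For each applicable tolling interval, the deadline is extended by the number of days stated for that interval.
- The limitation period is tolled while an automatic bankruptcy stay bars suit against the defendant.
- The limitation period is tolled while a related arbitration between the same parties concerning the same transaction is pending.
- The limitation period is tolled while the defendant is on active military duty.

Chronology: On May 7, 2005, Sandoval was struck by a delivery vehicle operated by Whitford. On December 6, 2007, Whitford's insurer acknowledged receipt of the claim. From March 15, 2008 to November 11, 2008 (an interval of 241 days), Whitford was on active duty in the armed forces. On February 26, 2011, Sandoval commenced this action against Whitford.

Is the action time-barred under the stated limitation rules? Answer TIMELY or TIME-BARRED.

The claim accrued on May 7, 2005, when the wrongful act occurred.
Adding the 5 years base period to May 7, 2005 gives a deadline of May 7, 2010, before any tolling.
Because the defendant's active military service ran from March 15, 2008 to November 11, 2008, the deadline is extended by 241 days to January 3, 2011.
Nothing else in the chronology tolls or restarts the period.
The February 26, 2011 filing falls after the January 3, 2011 deadline; the claim is time-barred.

TIME-BARRED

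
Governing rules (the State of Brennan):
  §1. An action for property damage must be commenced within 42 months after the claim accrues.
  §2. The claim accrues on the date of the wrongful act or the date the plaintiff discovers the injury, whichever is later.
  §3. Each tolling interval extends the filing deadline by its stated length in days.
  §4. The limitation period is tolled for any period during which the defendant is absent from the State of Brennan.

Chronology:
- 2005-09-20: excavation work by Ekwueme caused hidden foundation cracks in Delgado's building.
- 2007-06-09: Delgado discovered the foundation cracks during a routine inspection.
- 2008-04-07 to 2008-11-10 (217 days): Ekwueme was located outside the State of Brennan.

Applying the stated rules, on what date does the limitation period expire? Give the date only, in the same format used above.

Because discovery on 2007-06-09 post-dates the 2005-09-20 act, accrual under the later-of rule falls on 2007-06-09.
Adding the 42 months base period to 2007-06-09 gives a deadline of 2010-12-09, before any tolling.
The period was tolled for 217 days by the defendant's absence from the jurisdiction (2008-04-07 to 2008-11-10), pushing the deadline to 2011-07-14.

2011-07-14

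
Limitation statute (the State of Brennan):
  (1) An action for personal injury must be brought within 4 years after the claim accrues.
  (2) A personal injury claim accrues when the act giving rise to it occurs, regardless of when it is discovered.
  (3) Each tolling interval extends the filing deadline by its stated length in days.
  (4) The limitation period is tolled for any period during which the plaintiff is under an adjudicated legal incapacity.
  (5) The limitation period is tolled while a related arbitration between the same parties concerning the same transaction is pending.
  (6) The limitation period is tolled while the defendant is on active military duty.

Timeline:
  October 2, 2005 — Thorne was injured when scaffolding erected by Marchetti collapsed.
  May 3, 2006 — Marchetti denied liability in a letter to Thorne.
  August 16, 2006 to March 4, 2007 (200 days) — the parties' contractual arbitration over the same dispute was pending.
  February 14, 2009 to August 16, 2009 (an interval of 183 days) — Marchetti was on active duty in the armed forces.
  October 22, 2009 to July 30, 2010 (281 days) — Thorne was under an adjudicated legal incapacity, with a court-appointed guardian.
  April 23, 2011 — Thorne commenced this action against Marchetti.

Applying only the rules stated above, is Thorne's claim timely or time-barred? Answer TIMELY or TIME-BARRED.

The claim accrued on October 2, 2005, when the wrongful act occurred.
4 years from October 2, 2005 is October 2, 2009.
Because the pending related arbitration ran from August 16, 2006 to March 4, 2007, the deadline is extended by 200 days to April 20, 2010.
Because the defendant's active military service ran from February 14, 2009 to August 16, 2009, the deadline is extended by 183 days to October 20, 2010.
The period was tolled for 281 days by the plaintiff's legal incapacity (October 22, 2009 to July 30, 2010), pushing the deadline to July 28, 2011.
None of the other events listed affects the running of the period under the stated rules.
The April 23, 2011 filing precedes the July 28, 2011 deadline; the claim is timely.

TIMELY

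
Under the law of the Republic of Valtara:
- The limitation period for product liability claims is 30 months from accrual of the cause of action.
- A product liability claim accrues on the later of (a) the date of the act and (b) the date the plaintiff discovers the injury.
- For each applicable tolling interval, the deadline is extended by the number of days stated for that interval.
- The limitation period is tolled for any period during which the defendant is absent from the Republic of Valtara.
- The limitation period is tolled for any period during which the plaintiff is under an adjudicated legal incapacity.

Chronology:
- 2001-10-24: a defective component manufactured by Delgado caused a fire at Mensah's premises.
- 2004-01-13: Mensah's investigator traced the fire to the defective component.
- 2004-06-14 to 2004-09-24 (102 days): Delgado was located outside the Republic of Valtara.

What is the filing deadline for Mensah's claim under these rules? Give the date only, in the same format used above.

2006-10-23

The claim accrued on 2004-01-13 — the later of the 2001-10-24 act and the 2004-01-13 discovery.
30 months from 2004-01-13 is 2006-07-13.
The defendant's absence from the jurisdiction from 2004-06-14 to 2004-09-24 tolled the period for 102 days, extending the deadline to 2006-10-23.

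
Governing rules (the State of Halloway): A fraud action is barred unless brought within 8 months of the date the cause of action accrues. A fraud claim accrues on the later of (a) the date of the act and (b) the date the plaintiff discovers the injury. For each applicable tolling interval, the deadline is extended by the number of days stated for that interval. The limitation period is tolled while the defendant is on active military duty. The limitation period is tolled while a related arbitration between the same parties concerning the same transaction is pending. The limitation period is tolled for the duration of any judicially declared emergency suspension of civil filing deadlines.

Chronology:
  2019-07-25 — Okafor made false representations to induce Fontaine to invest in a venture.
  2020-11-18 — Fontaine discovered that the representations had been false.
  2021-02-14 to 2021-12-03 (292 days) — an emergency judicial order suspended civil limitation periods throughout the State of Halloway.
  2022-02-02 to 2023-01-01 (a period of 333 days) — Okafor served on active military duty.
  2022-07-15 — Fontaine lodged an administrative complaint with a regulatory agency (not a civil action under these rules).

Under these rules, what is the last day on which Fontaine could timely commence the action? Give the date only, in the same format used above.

Because discovery on 2020-11-18 post-dates the 2019-07-25 act, accrual under the later-of rule falls on 2020-11-18.
8 months from 2020-11-18 is 2021-07-18.
The emergency suspension of filing deadlines from 2021-02-14 to 2021-12-03 tolled the period for 292 days, extending the deadline to 2022-05-06.
Because the defendant's active military service ran from 2022-02-02 to 2023-01-01, the deadline is extended by 333 days to 2023-04-04.
The other events in the timeline have no effect on the limitation period under the stated rules.

2023-04-04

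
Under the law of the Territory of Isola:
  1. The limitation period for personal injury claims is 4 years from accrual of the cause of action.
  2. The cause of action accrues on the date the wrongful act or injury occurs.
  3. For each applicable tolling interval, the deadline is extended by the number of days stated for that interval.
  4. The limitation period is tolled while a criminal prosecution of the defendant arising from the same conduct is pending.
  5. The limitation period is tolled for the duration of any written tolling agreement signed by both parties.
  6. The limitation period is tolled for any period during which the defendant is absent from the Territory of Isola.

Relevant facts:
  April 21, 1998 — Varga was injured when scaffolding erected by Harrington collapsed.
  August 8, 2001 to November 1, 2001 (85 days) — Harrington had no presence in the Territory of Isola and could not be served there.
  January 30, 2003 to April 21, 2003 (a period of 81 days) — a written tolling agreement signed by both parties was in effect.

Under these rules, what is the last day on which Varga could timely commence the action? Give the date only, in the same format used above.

The claim accrued on April 21, 1998, when the wrongful act occurred.
The untolled deadline — 4 years after April 21, 1998 — is April 21, 2002.
The defendant's absence from the jurisdiction from August 8, 2001 to November 1, 2001 tolled the period for 85 days, extending the deadline to July 15, 2002.
The written tolling agreement from January 30, 2003 to April 21, 2003 began after the period had already run on July 15, 2002, so it has no tolling effect.

July 15, 2002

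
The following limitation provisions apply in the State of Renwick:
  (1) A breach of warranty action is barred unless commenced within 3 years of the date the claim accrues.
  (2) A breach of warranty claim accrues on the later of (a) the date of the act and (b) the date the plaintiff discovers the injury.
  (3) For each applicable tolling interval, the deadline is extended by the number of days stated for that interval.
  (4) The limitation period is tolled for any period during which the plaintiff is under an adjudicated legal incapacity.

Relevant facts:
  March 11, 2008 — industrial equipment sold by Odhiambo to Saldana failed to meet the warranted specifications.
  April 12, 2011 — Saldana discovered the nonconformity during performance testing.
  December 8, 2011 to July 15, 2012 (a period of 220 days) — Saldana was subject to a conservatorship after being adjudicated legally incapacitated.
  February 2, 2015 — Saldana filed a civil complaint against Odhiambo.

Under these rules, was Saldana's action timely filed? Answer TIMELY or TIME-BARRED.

TIME-BARRED

The claim accrued on April 12, 2011 — the later of the March 11, 2008 act and the April 12, 2011 discovery.
Adding the 3 years base period to April 12, 2011 gives a deadline of April 12, 2014, before any tolling.
Because the plaintiff's legal incapacity ran from December 8, 2011 to July 15, 2012, the deadline is extended by 220 days to November 18, 2014.
Filing on February 2, 2015 missed the November 18, 2014 deadline — the action is time-barred.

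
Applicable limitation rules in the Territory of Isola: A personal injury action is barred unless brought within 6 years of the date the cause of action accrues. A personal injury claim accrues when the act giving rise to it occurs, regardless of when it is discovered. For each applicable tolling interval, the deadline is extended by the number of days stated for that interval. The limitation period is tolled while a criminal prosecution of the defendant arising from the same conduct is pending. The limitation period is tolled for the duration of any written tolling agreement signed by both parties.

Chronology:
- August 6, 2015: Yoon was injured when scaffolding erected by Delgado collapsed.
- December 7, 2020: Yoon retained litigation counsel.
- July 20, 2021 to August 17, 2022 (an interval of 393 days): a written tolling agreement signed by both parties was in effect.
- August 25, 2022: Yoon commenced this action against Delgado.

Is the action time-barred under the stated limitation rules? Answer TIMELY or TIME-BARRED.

TIMELY

The cause of action accrued on August 6, 2015, the date of the act.
The untolled deadline — 6 years after August 6, 2015 — is August 6, 2021.
The written tolling agreement from July 20, 2021 to August 17, 2022 tolled the period for 393 days, extending the deadline to September 3, 2022.
The other events in the timeline have no effect on the limitation period under the stated rules.
Filing on August 25, 2022 beat the September 3, 2022 deadline — the action is timely.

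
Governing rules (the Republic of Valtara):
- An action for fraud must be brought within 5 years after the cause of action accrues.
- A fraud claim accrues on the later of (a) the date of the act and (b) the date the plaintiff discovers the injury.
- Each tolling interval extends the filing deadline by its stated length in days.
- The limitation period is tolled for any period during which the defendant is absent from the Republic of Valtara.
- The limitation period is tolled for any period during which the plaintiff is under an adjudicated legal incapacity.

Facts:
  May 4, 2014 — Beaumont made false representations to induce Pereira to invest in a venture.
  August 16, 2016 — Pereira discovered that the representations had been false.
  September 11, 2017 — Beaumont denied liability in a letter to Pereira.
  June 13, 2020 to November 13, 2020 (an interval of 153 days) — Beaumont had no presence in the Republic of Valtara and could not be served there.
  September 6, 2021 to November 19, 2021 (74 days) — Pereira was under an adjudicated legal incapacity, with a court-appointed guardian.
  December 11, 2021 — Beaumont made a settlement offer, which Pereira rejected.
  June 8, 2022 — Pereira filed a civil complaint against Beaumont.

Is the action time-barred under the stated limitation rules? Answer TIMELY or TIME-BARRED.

TIME-BARRED

Because discovery on August 16, 2016 post-dates the May 4, 2014 act, accrual under the later-of rule falls on August 16, 2016.
5 years from August 16, 2016 is August 16, 2021.
The period was tolled for 153 days by the defendant's absence from the jurisdiction (June 13, 2020 to November 13, 2020), pushing the deadline to January 16, 2022.
The period was tolled for 74 days by the plaintiff's legal incapacity (September 6, 2021 to November 19, 2021), pushing the deadline to March 31, 2022.
The other events in the timeline have no effect on the limitation period under the stated rules.
Pereira filed on June 8, 2022, after the March 31, 2022 deadline, so the action is time-barred.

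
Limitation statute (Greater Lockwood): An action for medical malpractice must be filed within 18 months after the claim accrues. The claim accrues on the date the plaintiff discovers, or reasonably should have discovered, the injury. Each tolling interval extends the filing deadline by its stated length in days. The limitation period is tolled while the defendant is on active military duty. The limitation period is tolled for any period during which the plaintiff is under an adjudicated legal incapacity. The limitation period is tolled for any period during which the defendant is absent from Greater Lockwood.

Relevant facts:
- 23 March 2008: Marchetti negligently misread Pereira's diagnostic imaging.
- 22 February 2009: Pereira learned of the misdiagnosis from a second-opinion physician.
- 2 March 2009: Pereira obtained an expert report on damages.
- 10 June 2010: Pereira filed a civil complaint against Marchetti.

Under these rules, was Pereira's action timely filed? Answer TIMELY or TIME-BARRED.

TIMELY

Under the discovery rule, the claim accrued on 22 February 2009, when Pereira discovered the injury — not on the 23 March 2008 date of the underlying act.
18 months from 22 February 2009 is 22 August 2010.
Nothing else in the chronology tolls or restarts the period.
Filing on 10 June 2010 beat the 22 August 2010 deadline — the action is timely.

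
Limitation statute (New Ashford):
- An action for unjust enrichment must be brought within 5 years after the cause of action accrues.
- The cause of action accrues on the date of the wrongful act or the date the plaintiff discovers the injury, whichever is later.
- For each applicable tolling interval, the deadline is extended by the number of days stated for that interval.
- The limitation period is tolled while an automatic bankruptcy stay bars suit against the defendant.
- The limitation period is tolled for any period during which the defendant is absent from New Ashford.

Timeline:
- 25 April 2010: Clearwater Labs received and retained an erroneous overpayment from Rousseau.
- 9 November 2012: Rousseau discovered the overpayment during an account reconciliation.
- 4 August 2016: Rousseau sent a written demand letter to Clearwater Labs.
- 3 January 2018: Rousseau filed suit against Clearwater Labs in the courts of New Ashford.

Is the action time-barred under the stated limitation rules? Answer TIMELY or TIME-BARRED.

Because discovery on 9 November 2012 post-dates the 25 April 2010 act, accrual under the later-of rule falls on 9 November 2012.
Adding the 5 years base period to 9 November 2012 gives a deadline of 9 November 2017, before any tolling.
None of the other events listed affects the running of the period under the stated rules.
The 3 January 2018 filing falls after the 9 November 2017 deadline; the claim is time-barred.

TIME-BARRED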